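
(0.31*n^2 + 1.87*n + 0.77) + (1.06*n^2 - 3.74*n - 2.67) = 1.37*n^2 - 1.87*n - 1.9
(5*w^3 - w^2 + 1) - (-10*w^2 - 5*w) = 5*w^3 + 9*w^2 + 5*w + 1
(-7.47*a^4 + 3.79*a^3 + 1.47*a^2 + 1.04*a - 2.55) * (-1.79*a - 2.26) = 13.3713*a^5 + 10.0981*a^4 - 11.1967*a^3 - 5.1838*a^2 + 2.2141*a + 5.763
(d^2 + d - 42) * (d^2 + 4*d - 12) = d^4 + 5*d^3 - 50*d^2 - 180*d + 504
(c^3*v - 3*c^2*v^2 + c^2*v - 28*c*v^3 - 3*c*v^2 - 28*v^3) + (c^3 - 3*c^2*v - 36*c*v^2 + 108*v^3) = c^3*v + c^3 - 3*c^2*v^2 - 2*c^2*v - 28*c*v^3 - 39*c*v^2 + 80*v^3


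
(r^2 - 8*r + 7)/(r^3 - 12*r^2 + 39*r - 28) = 1/(r - 4)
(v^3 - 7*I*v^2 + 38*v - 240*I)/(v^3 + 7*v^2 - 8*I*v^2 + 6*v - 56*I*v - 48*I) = (v^2 + I*v + 30)/(v^2 + 7*v + 6)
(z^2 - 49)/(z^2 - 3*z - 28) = (z + 7)/(z + 4)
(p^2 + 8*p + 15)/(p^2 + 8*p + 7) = (p^2 + 8*p + 15)/(p^2 + 8*p + 7)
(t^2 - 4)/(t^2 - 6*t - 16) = (t - 2)/(t - 8)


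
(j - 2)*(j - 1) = j^2 - 3*j + 2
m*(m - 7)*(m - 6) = m^3 - 13*m^2 + 42*m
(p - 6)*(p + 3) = p^2 - 3*p - 18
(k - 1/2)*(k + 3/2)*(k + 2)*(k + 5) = k^4 + 8*k^3 + 65*k^2/4 + 19*k/4 - 15/2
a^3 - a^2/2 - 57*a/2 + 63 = (a - 7/2)*(a - 3)*(a + 6)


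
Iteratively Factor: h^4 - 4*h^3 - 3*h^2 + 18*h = (h + 2)*(h^3 - 6*h^2 + 9*h) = (h - 3)*(h + 2)*(h^2 - 3*h) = h*(h - 3)*(h + 2)*(h - 3)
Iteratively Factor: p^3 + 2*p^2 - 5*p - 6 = (p + 1)*(p^2 + p - 6) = (p + 1)*(p + 3)*(p - 2)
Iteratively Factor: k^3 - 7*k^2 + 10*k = (k - 5)*(k^2 - 2*k) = (k - 5)*(k - 2)*(k)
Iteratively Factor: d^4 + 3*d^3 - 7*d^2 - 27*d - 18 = (d + 1)*(d^3 + 2*d^2 - 9*d - 18) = (d + 1)*(d + 2)*(d^2 - 9) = (d - 3)*(d + 1)*(d + 2)*(d + 3)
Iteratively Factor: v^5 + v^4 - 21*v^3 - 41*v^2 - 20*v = (v - 5)*(v^4 + 6*v^3 + 9*v^2 + 4*v) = (v - 5)*(v + 1)*(v^3 + 5*v^2 + 4*v) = (v - 5)*(v + 1)*(v + 4)*(v^2 + v) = (v - 5)*(v + 1)^2*(v + 4)*(v)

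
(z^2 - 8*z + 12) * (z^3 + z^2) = z^5 - 7*z^4 + 4*z^3 + 12*z^2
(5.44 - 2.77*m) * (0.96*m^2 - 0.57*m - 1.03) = -2.6592*m^3 + 6.8013*m^2 - 0.2477*m - 5.6032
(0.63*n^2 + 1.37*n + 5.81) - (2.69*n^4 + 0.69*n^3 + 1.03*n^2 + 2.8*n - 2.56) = -2.69*n^4 - 0.69*n^3 - 0.4*n^2 - 1.43*n + 8.37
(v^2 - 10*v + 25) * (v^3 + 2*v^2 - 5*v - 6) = v^5 - 8*v^4 + 94*v^2 - 65*v - 150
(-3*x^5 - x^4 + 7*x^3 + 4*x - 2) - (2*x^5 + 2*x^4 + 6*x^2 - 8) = -5*x^5 - 3*x^4 + 7*x^3 - 6*x^2 + 4*x + 6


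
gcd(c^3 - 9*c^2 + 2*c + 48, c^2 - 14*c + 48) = c - 8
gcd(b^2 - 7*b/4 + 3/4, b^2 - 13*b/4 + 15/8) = b - 3/4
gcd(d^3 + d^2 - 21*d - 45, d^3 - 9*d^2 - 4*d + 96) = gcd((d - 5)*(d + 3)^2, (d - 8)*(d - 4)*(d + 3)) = d + 3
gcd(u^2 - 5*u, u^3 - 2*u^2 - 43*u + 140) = u - 5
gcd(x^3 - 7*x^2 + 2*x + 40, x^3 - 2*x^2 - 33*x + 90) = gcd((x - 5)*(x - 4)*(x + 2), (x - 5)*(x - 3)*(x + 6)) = x - 5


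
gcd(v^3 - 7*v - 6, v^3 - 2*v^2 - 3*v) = v^2 - 2*v - 3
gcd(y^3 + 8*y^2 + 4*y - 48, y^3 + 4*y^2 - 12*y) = y^2 + 4*y - 12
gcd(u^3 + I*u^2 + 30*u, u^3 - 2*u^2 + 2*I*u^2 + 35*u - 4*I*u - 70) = u - 5*I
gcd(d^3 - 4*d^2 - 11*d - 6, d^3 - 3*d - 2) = d^2 + 2*d + 1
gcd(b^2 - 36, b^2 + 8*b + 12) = b + 6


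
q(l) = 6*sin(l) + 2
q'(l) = 6*cos(l)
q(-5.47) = 6.36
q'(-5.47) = 4.12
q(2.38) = 6.14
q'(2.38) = -4.34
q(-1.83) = -3.80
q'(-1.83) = -1.54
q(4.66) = -3.99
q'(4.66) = -0.31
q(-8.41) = -3.10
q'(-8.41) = -3.17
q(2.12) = 7.12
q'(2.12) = -3.13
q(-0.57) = -1.24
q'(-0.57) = 5.05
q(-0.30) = 0.23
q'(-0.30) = 5.73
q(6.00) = 0.32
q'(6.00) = 5.76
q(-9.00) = -0.47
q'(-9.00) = -5.47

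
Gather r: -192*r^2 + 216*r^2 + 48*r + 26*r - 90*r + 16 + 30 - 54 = 24*r^2 - 16*r - 8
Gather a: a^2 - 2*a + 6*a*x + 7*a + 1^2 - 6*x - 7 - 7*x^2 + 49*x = a^2 + a*(6*x + 5) - 7*x^2 + 43*x - 6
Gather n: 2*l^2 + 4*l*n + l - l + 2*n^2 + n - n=2*l^2 + 4*l*n + 2*n^2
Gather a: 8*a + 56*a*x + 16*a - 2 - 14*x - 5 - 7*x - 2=a*(56*x + 24) - 21*x - 9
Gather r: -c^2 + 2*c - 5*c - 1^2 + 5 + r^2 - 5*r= -c^2 - 3*c + r^2 - 5*r + 4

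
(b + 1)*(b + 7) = b^2 + 8*b + 7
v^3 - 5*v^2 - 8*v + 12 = (v - 6)*(v - 1)*(v + 2)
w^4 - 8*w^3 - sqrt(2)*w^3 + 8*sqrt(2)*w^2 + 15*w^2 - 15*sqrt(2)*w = w*(w - 5)*(w - 3)*(w - sqrt(2))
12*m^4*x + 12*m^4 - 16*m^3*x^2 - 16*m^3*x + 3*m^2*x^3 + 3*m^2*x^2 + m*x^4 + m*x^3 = (-2*m + x)*(-m + x)*(6*m + x)*(m*x + m)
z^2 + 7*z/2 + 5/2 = (z + 1)*(z + 5/2)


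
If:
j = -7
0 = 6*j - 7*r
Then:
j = -7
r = -6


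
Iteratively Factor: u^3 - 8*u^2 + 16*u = (u - 4)*(u^2 - 4*u) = u*(u - 4)*(u - 4)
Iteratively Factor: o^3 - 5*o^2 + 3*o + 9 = (o - 3)*(o^2 - 2*o - 3) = (o - 3)^2*(o + 1)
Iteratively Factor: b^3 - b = (b + 1)*(b^2 - b) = b*(b + 1)*(b - 1)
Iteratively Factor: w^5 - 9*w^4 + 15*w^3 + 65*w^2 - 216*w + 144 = (w - 3)*(w^4 - 6*w^3 - 3*w^2 + 56*w - 48) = (w - 3)*(w + 3)*(w^3 - 9*w^2 + 24*w - 16) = (w - 3)*(w - 1)*(w + 3)*(w^2 - 8*w + 16) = (w - 4)*(w - 3)*(w - 1)*(w + 3)*(w - 4)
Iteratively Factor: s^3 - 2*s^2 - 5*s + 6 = (s - 1)*(s^2 - s - 6) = (s - 3)*(s - 1)*(s + 2)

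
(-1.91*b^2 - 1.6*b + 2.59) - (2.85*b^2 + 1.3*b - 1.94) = -4.76*b^2 - 2.9*b + 4.53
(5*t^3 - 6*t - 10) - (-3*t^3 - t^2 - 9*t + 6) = 8*t^3 + t^2 + 3*t - 16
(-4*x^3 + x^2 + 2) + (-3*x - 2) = -4*x^3 + x^2 - 3*x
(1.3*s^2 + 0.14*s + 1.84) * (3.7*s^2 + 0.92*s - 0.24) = 4.81*s^4 + 1.714*s^3 + 6.6248*s^2 + 1.6592*s - 0.4416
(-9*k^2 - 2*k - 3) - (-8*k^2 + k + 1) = -k^2 - 3*k - 4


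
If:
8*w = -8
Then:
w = -1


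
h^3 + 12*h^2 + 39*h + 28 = (h + 1)*(h + 4)*(h + 7)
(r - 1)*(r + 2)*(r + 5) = r^3 + 6*r^2 + 3*r - 10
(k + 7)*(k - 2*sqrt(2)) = k^2 - 2*sqrt(2)*k + 7*k - 14*sqrt(2)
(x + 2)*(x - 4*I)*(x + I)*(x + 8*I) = x^4 + 2*x^3 + 5*I*x^3 + 28*x^2 + 10*I*x^2 + 56*x + 32*I*x + 64*I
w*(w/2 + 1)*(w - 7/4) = w^3/2 + w^2/8 - 7*w/4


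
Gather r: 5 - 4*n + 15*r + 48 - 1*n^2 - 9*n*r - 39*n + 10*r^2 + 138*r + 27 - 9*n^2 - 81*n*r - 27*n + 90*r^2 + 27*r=-10*n^2 - 70*n + 100*r^2 + r*(180 - 90*n) + 80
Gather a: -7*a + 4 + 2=6 - 7*a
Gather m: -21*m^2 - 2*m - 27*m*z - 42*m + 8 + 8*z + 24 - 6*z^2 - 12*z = -21*m^2 + m*(-27*z - 44) - 6*z^2 - 4*z + 32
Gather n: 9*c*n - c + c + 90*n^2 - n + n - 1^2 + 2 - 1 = 9*c*n + 90*n^2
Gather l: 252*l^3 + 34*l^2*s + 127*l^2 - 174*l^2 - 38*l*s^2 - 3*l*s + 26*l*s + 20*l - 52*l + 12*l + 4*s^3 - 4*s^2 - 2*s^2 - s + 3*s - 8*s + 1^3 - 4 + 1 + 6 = 252*l^3 + l^2*(34*s - 47) + l*(-38*s^2 + 23*s - 20) + 4*s^3 - 6*s^2 - 6*s + 4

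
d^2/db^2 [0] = 0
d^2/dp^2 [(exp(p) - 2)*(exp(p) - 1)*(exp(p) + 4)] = (9*exp(2*p) + 4*exp(p) - 10)*exp(p)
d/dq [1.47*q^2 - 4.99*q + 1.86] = 2.94*q - 4.99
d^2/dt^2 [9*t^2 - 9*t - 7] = 18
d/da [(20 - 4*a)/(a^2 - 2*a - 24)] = 4*(-a^2 + 2*a + 2*(a - 5)*(a - 1) + 24)/(-a^2 + 2*a + 24)^2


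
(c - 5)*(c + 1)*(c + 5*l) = c^3 + 5*c^2*l - 4*c^2 - 20*c*l - 5*c - 25*l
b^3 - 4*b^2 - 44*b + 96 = (b - 8)*(b - 2)*(b + 6)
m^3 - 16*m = m*(m - 4)*(m + 4)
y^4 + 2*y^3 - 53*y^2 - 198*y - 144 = (y - 8)*(y + 1)*(y + 3)*(y + 6)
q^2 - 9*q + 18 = (q - 6)*(q - 3)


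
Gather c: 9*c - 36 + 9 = 9*c - 27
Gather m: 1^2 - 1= 0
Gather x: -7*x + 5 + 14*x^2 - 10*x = 14*x^2 - 17*x + 5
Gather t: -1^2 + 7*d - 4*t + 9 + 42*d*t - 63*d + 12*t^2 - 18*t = -56*d + 12*t^2 + t*(42*d - 22) + 8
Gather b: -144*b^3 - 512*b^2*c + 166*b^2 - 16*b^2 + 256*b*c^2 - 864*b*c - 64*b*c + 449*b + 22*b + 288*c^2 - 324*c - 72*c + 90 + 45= -144*b^3 + b^2*(150 - 512*c) + b*(256*c^2 - 928*c + 471) + 288*c^2 - 396*c + 135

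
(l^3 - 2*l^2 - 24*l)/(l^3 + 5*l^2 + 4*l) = (l - 6)/(l + 1)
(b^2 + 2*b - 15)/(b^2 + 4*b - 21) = (b + 5)/(b + 7)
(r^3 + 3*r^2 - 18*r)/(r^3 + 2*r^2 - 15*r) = (r + 6)/(r + 5)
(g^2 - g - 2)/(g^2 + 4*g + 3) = (g - 2)/(g + 3)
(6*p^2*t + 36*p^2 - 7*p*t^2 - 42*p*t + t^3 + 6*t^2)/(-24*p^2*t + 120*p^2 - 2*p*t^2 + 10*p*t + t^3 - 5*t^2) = (-p*t - 6*p + t^2 + 6*t)/(4*p*t - 20*p + t^2 - 5*t)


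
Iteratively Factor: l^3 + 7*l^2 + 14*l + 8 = (l + 1)*(l^2 + 6*l + 8) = (l + 1)*(l + 2)*(l + 4)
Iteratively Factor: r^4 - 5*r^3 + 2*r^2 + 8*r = (r - 4)*(r^3 - r^2 - 2*r) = r*(r - 4)*(r^2 - r - 2) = r*(r - 4)*(r - 2)*(r + 1)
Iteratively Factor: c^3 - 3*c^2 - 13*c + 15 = (c - 1)*(c^2 - 2*c - 15) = (c - 5)*(c - 1)*(c + 3)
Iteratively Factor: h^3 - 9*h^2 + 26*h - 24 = (h - 4)*(h^2 - 5*h + 6) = (h - 4)*(h - 3)*(h - 2)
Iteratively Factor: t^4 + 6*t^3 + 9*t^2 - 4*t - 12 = (t - 1)*(t^3 + 7*t^2 + 16*t + 12) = (t - 1)*(t + 2)*(t^2 + 5*t + 6) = (t - 1)*(t + 2)^2*(t + 3)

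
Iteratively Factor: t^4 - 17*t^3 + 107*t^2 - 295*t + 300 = (t - 3)*(t^3 - 14*t^2 + 65*t - 100) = (t - 5)*(t - 3)*(t^2 - 9*t + 20) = (t - 5)^2*(t - 3)*(t - 4)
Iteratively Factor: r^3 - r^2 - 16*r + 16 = (r - 1)*(r^2 - 16) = (r - 4)*(r - 1)*(r + 4)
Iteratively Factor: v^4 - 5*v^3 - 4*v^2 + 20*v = (v + 2)*(v^3 - 7*v^2 + 10*v) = (v - 5)*(v + 2)*(v^2 - 2*v) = (v - 5)*(v - 2)*(v + 2)*(v)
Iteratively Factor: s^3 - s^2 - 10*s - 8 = (s + 1)*(s^2 - 2*s - 8) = (s - 4)*(s + 1)*(s + 2)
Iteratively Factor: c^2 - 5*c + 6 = (c - 2)*(c - 3)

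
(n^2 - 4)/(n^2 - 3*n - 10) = (n - 2)/(n - 5)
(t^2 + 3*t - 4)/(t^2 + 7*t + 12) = (t - 1)/(t + 3)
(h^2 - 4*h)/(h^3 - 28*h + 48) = h/(h^2 + 4*h - 12)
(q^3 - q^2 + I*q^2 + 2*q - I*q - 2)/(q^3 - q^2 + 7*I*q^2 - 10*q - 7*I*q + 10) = (q - I)/(q + 5*I)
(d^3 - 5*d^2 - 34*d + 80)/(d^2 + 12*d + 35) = (d^2 - 10*d + 16)/(d + 7)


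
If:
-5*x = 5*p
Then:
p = -x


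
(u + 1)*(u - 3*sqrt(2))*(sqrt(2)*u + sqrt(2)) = sqrt(2)*u^3 - 6*u^2 + 2*sqrt(2)*u^2 - 12*u + sqrt(2)*u - 6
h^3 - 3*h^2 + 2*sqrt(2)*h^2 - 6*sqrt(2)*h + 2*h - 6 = (h - 3)*(h + sqrt(2))^2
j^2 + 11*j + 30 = (j + 5)*(j + 6)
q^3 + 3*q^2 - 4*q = q*(q - 1)*(q + 4)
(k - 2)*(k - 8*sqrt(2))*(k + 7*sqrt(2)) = k^3 - 2*k^2 - sqrt(2)*k^2 - 112*k + 2*sqrt(2)*k + 224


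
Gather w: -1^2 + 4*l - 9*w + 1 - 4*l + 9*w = 0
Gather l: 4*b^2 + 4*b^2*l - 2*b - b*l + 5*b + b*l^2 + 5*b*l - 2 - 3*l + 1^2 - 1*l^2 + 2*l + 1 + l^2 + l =4*b^2 + b*l^2 + 3*b + l*(4*b^2 + 4*b)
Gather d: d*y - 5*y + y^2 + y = d*y + y^2 - 4*y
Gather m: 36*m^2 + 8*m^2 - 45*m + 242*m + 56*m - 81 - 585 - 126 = 44*m^2 + 253*m - 792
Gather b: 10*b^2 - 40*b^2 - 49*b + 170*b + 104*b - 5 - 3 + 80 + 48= -30*b^2 + 225*b + 120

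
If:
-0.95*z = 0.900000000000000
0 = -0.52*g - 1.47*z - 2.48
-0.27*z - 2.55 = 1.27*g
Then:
No Solution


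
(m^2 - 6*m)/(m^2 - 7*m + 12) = m*(m - 6)/(m^2 - 7*m + 12)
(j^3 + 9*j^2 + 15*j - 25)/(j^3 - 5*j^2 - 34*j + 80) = (j^2 + 4*j - 5)/(j^2 - 10*j + 16)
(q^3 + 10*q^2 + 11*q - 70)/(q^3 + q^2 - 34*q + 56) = (q + 5)/(q - 4)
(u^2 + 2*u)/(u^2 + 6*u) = (u + 2)/(u + 6)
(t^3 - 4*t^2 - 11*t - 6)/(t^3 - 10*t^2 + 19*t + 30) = (t + 1)/(t - 5)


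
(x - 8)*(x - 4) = x^2 - 12*x + 32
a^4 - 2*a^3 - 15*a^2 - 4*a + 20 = (a - 5)*(a - 1)*(a + 2)^2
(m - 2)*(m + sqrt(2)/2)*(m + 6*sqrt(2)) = m^3 - 2*m^2 + 13*sqrt(2)*m^2/2 - 13*sqrt(2)*m + 6*m - 12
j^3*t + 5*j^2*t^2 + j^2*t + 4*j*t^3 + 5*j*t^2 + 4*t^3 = (j + t)*(j + 4*t)*(j*t + t)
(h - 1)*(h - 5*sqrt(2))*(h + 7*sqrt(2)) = h^3 - h^2 + 2*sqrt(2)*h^2 - 70*h - 2*sqrt(2)*h + 70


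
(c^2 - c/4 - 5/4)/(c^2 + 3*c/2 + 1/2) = (4*c - 5)/(2*(2*c + 1))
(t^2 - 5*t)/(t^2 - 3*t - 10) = t/(t + 2)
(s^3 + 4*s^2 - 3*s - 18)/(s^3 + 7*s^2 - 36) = (s + 3)/(s + 6)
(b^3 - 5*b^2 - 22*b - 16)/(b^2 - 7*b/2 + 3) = 2*(b^3 - 5*b^2 - 22*b - 16)/(2*b^2 - 7*b + 6)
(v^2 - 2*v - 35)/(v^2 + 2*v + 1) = (v^2 - 2*v - 35)/(v^2 + 2*v + 1)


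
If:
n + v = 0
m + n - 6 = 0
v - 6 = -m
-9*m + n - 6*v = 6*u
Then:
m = 6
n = 0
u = -9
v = 0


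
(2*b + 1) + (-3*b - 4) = -b - 3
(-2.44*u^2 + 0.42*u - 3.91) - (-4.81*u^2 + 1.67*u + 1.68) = 2.37*u^2 - 1.25*u - 5.59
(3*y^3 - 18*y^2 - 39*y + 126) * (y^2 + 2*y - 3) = 3*y^5 - 12*y^4 - 84*y^3 + 102*y^2 + 369*y - 378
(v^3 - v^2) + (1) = v^3 - v^2 + 1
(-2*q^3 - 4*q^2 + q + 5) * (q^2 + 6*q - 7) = -2*q^5 - 16*q^4 - 9*q^3 + 39*q^2 + 23*q - 35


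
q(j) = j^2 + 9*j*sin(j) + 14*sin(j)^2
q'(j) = 9*j*cos(j) + 2*j + 28*sin(j)*cos(j) + 9*sin(j)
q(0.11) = 0.29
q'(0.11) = 5.25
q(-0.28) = 1.84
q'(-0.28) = -12.91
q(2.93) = 14.74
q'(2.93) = -23.78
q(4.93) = -5.67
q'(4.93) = 4.75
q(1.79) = 32.27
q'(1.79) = 2.92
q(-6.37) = 45.65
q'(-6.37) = -73.05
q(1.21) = 23.91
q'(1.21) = 23.93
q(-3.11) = 10.57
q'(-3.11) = 22.36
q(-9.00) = 116.76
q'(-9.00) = 62.61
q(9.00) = 116.76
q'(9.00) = -62.61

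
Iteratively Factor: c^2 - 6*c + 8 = (c - 4)*(c - 2)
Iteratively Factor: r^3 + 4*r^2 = (r)*(r^2 + 4*r) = r^2*(r + 4)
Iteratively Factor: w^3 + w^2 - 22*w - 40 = (w - 5)*(w^2 + 6*w + 8) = (w - 5)*(w + 4)*(w + 2)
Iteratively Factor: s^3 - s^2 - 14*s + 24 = (s - 2)*(s^2 + s - 12) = (s - 2)*(s + 4)*(s - 3)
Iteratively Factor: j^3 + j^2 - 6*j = (j)*(j^2 + j - 6) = j*(j + 3)*(j - 2)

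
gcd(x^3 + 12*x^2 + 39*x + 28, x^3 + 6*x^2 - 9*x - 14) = x^2 + 8*x + 7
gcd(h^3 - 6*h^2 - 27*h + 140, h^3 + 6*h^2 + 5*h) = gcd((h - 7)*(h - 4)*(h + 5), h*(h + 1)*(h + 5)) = h + 5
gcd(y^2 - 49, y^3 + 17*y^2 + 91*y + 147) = y + 7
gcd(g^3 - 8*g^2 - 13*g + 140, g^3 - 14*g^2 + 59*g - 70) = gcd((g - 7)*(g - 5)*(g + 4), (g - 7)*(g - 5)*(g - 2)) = g^2 - 12*g + 35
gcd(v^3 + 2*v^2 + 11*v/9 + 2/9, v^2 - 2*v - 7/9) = v + 1/3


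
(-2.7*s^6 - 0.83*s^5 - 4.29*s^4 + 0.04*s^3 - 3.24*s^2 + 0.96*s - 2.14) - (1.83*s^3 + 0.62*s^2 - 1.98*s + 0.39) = -2.7*s^6 - 0.83*s^5 - 4.29*s^4 - 1.79*s^3 - 3.86*s^2 + 2.94*s - 2.53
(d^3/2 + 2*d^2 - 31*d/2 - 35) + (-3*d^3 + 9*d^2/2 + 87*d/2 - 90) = -5*d^3/2 + 13*d^2/2 + 28*d - 125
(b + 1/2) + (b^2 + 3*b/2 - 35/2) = b^2 + 5*b/2 - 17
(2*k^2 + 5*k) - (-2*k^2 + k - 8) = 4*k^2 + 4*k + 8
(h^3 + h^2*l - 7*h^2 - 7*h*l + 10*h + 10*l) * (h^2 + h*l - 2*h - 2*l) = h^5 + 2*h^4*l - 9*h^4 + h^3*l^2 - 18*h^3*l + 24*h^3 - 9*h^2*l^2 + 48*h^2*l - 20*h^2 + 24*h*l^2 - 40*h*l - 20*l^2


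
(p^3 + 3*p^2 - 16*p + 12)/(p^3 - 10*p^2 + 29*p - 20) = (p^2 + 4*p - 12)/(p^2 - 9*p + 20)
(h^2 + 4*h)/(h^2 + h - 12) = h/(h - 3)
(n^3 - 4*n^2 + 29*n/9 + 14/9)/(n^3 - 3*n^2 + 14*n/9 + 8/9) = (3*n - 7)/(3*n - 4)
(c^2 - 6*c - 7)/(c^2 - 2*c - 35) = (c + 1)/(c + 5)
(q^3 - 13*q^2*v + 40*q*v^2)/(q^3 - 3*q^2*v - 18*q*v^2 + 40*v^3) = q*(q - 8*v)/(q^2 + 2*q*v - 8*v^2)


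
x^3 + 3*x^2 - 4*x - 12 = (x - 2)*(x + 2)*(x + 3)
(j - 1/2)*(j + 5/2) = j^2 + 2*j - 5/4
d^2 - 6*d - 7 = (d - 7)*(d + 1)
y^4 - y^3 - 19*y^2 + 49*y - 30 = (y - 3)*(y - 2)*(y - 1)*(y + 5)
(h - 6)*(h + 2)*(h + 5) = h^3 + h^2 - 32*h - 60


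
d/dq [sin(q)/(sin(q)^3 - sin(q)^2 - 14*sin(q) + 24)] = (-2*sin(q)^3 + sin(q)^2 + 24)*cos(q)/(sin(q)^3 - sin(q)^2 - 14*sin(q) + 24)^2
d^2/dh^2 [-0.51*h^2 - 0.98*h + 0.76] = -1.02000000000000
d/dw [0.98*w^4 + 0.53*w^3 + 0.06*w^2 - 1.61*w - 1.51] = 3.92*w^3 + 1.59*w^2 + 0.12*w - 1.61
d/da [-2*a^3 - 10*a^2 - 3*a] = -6*a^2 - 20*a - 3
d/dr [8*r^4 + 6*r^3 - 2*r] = 32*r^3 + 18*r^2 - 2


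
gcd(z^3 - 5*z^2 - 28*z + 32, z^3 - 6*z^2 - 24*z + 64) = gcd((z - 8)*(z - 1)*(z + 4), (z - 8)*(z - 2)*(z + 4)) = z^2 - 4*z - 32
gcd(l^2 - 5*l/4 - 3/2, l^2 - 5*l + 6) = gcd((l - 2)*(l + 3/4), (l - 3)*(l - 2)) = l - 2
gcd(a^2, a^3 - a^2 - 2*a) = a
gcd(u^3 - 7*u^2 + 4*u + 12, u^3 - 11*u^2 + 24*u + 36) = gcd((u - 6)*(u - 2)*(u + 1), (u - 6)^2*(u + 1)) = u^2 - 5*u - 6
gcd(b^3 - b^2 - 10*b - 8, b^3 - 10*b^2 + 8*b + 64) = b^2 - 2*b - 8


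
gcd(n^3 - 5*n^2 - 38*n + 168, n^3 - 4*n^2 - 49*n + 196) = n^2 - 11*n + 28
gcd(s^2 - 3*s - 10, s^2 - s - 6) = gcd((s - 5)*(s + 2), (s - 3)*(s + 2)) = s + 2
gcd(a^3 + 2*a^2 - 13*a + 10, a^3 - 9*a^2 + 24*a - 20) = a - 2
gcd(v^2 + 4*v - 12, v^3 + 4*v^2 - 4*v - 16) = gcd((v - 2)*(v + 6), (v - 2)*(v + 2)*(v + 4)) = v - 2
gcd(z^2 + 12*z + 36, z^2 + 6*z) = z + 6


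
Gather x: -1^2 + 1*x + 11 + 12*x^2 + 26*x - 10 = 12*x^2 + 27*x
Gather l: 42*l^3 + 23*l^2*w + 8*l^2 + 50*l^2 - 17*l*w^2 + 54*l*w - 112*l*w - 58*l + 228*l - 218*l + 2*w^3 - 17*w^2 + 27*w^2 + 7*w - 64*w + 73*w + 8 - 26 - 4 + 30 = 42*l^3 + l^2*(23*w + 58) + l*(-17*w^2 - 58*w - 48) + 2*w^3 + 10*w^2 + 16*w + 8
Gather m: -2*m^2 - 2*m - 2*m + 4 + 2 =-2*m^2 - 4*m + 6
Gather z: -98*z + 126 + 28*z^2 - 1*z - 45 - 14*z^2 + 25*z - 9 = 14*z^2 - 74*z + 72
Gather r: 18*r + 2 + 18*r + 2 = 36*r + 4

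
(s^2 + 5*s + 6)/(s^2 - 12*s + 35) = (s^2 + 5*s + 6)/(s^2 - 12*s + 35)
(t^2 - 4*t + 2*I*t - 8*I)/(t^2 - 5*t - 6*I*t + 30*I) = (t^2 + 2*t*(-2 + I) - 8*I)/(t^2 - t*(5 + 6*I) + 30*I)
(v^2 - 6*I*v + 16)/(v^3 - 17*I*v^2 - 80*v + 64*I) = (v + 2*I)/(v^2 - 9*I*v - 8)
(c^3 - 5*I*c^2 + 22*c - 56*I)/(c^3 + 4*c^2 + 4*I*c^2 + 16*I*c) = (c^2 - 9*I*c - 14)/(c*(c + 4))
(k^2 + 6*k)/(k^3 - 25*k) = (k + 6)/(k^2 - 25)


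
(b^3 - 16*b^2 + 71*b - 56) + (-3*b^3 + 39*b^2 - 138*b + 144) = -2*b^3 + 23*b^2 - 67*b + 88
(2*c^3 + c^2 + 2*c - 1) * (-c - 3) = -2*c^4 - 7*c^3 - 5*c^2 - 5*c + 3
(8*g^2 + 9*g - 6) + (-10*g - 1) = 8*g^2 - g - 7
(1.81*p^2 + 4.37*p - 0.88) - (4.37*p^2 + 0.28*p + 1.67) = -2.56*p^2 + 4.09*p - 2.55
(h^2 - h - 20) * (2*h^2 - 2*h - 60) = 2*h^4 - 4*h^3 - 98*h^2 + 100*h + 1200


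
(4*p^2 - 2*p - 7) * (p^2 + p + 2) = 4*p^4 + 2*p^3 - p^2 - 11*p - 14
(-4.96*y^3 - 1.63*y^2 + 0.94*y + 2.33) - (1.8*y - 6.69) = -4.96*y^3 - 1.63*y^2 - 0.86*y + 9.02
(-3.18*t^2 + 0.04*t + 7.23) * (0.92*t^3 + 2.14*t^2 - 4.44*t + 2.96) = -2.9256*t^5 - 6.7684*t^4 + 20.8564*t^3 + 5.8818*t^2 - 31.9828*t + 21.4008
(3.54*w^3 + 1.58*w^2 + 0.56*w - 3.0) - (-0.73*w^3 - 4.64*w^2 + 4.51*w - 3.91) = 4.27*w^3 + 6.22*w^2 - 3.95*w + 0.91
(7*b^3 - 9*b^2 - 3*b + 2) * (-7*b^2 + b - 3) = -49*b^5 + 70*b^4 - 9*b^3 + 10*b^2 + 11*b - 6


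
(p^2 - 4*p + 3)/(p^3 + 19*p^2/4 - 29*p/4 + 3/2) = 4*(p - 3)/(4*p^2 + 23*p - 6)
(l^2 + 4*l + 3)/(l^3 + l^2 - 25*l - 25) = (l + 3)/(l^2 - 25)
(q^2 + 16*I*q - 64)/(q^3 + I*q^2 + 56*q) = (q + 8*I)/(q*(q - 7*I))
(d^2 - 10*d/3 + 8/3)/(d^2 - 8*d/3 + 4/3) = (3*d - 4)/(3*d - 2)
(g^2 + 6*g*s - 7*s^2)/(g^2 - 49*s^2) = (-g + s)/(-g + 7*s)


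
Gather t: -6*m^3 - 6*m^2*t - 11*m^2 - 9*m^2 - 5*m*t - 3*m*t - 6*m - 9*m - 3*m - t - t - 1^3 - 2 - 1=-6*m^3 - 20*m^2 - 18*m + t*(-6*m^2 - 8*m - 2) - 4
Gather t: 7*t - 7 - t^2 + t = -t^2 + 8*t - 7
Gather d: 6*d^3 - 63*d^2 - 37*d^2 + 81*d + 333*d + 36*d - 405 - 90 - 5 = 6*d^3 - 100*d^2 + 450*d - 500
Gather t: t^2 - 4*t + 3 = t^2 - 4*t + 3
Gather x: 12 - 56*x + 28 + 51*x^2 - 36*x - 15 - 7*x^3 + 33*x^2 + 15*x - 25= -7*x^3 + 84*x^2 - 77*x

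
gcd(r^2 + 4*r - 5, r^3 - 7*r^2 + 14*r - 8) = r - 1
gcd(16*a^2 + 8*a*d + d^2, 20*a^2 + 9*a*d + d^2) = 4*a + d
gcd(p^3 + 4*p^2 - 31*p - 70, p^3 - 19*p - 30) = p^2 - 3*p - 10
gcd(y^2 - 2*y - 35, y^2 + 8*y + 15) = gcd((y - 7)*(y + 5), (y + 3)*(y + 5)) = y + 5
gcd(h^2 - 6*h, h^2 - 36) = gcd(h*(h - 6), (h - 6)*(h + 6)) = h - 6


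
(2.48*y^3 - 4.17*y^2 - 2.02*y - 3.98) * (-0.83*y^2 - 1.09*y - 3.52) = -2.0584*y^5 + 0.757899999999999*y^4 - 2.5077*y^3 + 20.1836*y^2 + 11.4486*y + 14.0096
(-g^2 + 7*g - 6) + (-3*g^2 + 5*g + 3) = -4*g^2 + 12*g - 3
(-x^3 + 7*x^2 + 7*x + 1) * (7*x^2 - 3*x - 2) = -7*x^5 + 52*x^4 + 30*x^3 - 28*x^2 - 17*x - 2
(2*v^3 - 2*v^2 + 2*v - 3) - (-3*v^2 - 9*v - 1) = 2*v^3 + v^2 + 11*v - 2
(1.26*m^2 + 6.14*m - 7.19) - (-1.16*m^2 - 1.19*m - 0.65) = 2.42*m^2 + 7.33*m - 6.54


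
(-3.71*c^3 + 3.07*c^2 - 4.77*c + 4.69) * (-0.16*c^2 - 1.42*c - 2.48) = 0.5936*c^5 + 4.777*c^4 + 5.6046*c^3 - 1.5906*c^2 + 5.1698*c - 11.6312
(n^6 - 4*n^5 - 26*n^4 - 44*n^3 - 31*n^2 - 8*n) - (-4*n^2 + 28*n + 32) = n^6 - 4*n^5 - 26*n^4 - 44*n^3 - 27*n^2 - 36*n - 32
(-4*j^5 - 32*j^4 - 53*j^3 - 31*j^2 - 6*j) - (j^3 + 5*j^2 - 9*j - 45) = -4*j^5 - 32*j^4 - 54*j^3 - 36*j^2 + 3*j + 45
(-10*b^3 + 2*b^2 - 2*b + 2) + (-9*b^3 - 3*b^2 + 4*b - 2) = -19*b^3 - b^2 + 2*b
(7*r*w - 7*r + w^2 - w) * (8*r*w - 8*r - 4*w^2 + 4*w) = 56*r^2*w^2 - 112*r^2*w + 56*r^2 - 20*r*w^3 + 40*r*w^2 - 20*r*w - 4*w^4 + 8*w^3 - 4*w^2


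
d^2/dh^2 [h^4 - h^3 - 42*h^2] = 12*h^2 - 6*h - 84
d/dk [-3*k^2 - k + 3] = -6*k - 1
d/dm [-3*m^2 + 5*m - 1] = 5 - 6*m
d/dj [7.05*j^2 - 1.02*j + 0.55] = 14.1*j - 1.02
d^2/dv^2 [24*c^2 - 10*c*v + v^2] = 2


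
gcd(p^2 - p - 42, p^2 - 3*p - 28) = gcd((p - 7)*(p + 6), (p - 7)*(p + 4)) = p - 7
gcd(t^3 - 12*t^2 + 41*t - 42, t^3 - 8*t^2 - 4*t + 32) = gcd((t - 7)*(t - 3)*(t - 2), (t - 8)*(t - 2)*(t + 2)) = t - 2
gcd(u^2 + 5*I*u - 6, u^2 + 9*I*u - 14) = u + 2*I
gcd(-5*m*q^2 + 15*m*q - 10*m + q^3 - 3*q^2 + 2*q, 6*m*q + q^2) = 1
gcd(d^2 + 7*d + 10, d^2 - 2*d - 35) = d + 5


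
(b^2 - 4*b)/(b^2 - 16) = b/(b + 4)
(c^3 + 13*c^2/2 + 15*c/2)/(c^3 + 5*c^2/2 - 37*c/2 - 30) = c/(c - 4)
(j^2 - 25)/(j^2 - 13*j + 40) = (j + 5)/(j - 8)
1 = 1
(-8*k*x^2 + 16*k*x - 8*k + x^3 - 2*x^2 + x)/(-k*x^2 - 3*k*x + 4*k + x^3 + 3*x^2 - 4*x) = (-8*k*x + 8*k + x^2 - x)/(-k*x - 4*k + x^2 + 4*x)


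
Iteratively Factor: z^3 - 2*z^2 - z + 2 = (z - 1)*(z^2 - z - 2) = (z - 1)*(z + 1)*(z - 2)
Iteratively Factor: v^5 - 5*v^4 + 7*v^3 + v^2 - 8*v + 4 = (v - 2)*(v^4 - 3*v^3 + v^2 + 3*v - 2) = (v - 2)^2*(v^3 - v^2 - v + 1) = (v - 2)^2*(v - 1)*(v^2 - 1) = (v - 2)^2*(v - 1)*(v + 1)*(v - 1)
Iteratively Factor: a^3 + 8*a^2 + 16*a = (a)*(a^2 + 8*a + 16) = a*(a + 4)*(a + 4)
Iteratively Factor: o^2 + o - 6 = (o - 2)*(o + 3)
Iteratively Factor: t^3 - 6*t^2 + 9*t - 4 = (t - 1)*(t^2 - 5*t + 4) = (t - 1)^2*(t - 4)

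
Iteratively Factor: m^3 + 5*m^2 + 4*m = (m + 1)*(m^2 + 4*m) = m*(m + 1)*(m + 4)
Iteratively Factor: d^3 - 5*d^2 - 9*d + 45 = (d - 5)*(d^2 - 9) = (d - 5)*(d - 3)*(d + 3)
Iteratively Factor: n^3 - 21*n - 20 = (n - 5)*(n^2 + 5*n + 4) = (n - 5)*(n + 1)*(n + 4)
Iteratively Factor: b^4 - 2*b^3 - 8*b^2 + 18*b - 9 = (b - 3)*(b^3 + b^2 - 5*b + 3) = (b - 3)*(b + 3)*(b^2 - 2*b + 1) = (b - 3)*(b - 1)*(b + 3)*(b - 1)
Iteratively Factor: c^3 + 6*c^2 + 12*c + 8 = (c + 2)*(c^2 + 4*c + 4) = (c + 2)^2*(c + 2)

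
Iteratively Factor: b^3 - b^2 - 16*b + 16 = (b - 4)*(b^2 + 3*b - 4) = (b - 4)*(b + 4)*(b - 1)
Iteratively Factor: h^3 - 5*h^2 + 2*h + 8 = (h - 2)*(h^2 - 3*h - 4) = (h - 2)*(h + 1)*(h - 4)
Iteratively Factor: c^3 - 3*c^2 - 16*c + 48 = (c + 4)*(c^2 - 7*c + 12) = (c - 3)*(c + 4)*(c - 4)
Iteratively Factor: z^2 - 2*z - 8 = (z - 4)*(z + 2)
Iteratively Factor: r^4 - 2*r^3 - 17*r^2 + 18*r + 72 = (r - 3)*(r^3 + r^2 - 14*r - 24) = (r - 3)*(r + 2)*(r^2 - r - 12) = (r - 3)*(r + 2)*(r + 3)*(r - 4)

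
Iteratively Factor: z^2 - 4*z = (z - 4)*(z)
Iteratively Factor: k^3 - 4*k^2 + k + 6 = (k - 3)*(k^2 - k - 2) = (k - 3)*(k - 2)*(k + 1)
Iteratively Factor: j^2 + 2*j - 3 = (j - 1)*(j + 3)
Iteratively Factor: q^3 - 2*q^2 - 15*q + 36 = (q - 3)*(q^2 + q - 12) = (q - 3)^2*(q + 4)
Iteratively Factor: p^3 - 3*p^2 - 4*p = (p + 1)*(p^2 - 4*p) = (p - 4)*(p + 1)*(p)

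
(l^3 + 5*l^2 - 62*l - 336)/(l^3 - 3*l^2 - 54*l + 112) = (l + 6)/(l - 2)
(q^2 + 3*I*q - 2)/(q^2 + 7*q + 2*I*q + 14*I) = (q + I)/(q + 7)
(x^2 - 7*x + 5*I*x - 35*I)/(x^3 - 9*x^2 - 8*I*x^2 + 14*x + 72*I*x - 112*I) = (x + 5*I)/(x^2 + x*(-2 - 8*I) + 16*I)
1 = 1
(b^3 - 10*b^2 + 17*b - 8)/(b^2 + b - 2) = (b^2 - 9*b + 8)/(b + 2)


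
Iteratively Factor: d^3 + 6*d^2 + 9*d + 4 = (d + 1)*(d^2 + 5*d + 4) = (d + 1)^2*(d + 4)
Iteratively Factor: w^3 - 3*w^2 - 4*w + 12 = (w - 2)*(w^2 - w - 6) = (w - 3)*(w - 2)*(w + 2)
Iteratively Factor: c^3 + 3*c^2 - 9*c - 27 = (c - 3)*(c^2 + 6*c + 9) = (c - 3)*(c + 3)*(c + 3)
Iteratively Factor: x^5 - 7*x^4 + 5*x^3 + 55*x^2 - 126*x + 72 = (x - 2)*(x^4 - 5*x^3 - 5*x^2 + 45*x - 36) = (x - 3)*(x - 2)*(x^3 - 2*x^2 - 11*x + 12) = (x - 3)*(x - 2)*(x - 1)*(x^2 - x - 12) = (x - 3)*(x - 2)*(x - 1)*(x + 3)*(x - 4)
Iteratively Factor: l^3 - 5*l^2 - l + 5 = (l + 1)*(l^2 - 6*l + 5) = (l - 1)*(l + 1)*(l - 5)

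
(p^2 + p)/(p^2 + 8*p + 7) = p/(p + 7)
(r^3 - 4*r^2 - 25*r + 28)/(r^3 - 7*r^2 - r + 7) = (r + 4)/(r + 1)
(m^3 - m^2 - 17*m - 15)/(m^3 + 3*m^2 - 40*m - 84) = (m^3 - m^2 - 17*m - 15)/(m^3 + 3*m^2 - 40*m - 84)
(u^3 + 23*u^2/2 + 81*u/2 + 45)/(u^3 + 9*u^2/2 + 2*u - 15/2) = (u + 6)/(u - 1)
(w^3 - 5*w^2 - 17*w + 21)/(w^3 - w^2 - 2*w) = (-w^3 + 5*w^2 + 17*w - 21)/(w*(-w^2 + w + 2))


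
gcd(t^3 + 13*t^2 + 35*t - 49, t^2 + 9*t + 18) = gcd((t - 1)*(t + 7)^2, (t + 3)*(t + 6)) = 1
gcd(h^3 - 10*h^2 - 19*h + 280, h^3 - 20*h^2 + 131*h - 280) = h^2 - 15*h + 56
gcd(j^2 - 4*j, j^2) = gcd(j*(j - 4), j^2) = j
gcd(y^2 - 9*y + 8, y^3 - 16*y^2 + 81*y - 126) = 1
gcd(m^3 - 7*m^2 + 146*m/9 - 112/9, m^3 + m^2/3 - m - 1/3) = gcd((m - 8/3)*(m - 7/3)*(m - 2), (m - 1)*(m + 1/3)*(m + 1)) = 1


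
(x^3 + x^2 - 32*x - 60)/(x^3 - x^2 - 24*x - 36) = (x + 5)/(x + 3)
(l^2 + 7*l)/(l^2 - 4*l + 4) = l*(l + 7)/(l^2 - 4*l + 4)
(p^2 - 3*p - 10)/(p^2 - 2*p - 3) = (-p^2 + 3*p + 10)/(-p^2 + 2*p + 3)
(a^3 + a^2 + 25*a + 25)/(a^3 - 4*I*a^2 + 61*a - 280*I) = (a^2 + a*(1 + 5*I) + 5*I)/(a^2 + I*a + 56)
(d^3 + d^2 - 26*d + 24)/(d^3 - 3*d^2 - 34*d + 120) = (d - 1)/(d - 5)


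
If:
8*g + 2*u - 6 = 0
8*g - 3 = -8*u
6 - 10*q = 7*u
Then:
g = 7/8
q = 19/20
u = -1/2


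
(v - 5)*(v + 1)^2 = v^3 - 3*v^2 - 9*v - 5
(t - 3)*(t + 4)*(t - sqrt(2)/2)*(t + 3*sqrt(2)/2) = t^4 + t^3 + sqrt(2)*t^3 - 27*t^2/2 + sqrt(2)*t^2 - 12*sqrt(2)*t - 3*t/2 + 18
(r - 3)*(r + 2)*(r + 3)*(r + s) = r^4 + r^3*s + 2*r^3 + 2*r^2*s - 9*r^2 - 9*r*s - 18*r - 18*s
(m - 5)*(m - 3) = m^2 - 8*m + 15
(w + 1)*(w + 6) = w^2 + 7*w + 6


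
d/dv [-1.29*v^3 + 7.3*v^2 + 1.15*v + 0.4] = -3.87*v^2 + 14.6*v + 1.15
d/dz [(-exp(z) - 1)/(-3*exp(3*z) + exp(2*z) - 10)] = (-(exp(z) + 1)*(9*exp(z) - 2)*exp(z) + 3*exp(3*z) - exp(2*z) + 10)*exp(z)/(3*exp(3*z) - exp(2*z) + 10)^2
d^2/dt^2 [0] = 0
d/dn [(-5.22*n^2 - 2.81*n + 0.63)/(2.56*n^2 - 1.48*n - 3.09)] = (14.9192*n^2 + 29.034*n + 9.6153)/(6.5536*n^4 - 7.5776*n^3 - 13.6304*n^2 + 9.1464*n + 9.5481)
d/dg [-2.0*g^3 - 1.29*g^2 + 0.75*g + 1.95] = -6.0*g^2 - 2.58*g + 0.75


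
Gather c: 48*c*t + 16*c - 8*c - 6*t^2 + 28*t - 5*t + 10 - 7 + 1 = c*(48*t + 8) - 6*t^2 + 23*t + 4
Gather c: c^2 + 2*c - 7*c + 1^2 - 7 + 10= c^2 - 5*c + 4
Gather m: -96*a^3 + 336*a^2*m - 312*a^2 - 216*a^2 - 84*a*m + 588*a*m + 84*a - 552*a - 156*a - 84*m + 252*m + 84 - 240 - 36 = -96*a^3 - 528*a^2 - 624*a + m*(336*a^2 + 504*a + 168) - 192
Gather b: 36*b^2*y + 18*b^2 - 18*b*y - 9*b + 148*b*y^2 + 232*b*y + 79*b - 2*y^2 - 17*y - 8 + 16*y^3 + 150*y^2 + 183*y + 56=b^2*(36*y + 18) + b*(148*y^2 + 214*y + 70) + 16*y^3 + 148*y^2 + 166*y + 48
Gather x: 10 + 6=16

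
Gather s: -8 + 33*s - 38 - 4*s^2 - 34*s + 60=-4*s^2 - s + 14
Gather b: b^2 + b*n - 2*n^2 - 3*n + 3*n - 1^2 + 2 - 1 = b^2 + b*n - 2*n^2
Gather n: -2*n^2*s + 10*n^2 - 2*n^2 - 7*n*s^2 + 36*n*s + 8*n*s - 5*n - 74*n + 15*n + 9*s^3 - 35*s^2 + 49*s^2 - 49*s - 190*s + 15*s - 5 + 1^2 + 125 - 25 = n^2*(8 - 2*s) + n*(-7*s^2 + 44*s - 64) + 9*s^3 + 14*s^2 - 224*s + 96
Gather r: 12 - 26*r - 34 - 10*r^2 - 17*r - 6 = -10*r^2 - 43*r - 28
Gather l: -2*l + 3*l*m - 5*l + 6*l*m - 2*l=l*(9*m - 9)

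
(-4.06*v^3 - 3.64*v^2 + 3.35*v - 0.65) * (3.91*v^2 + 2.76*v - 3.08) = -15.8746*v^5 - 25.438*v^4 + 15.5569*v^3 + 17.9157*v^2 - 12.112*v + 2.002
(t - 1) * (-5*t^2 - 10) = -5*t^3 + 5*t^2 - 10*t + 10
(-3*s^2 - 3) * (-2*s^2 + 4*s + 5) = 6*s^4 - 12*s^3 - 9*s^2 - 12*s - 15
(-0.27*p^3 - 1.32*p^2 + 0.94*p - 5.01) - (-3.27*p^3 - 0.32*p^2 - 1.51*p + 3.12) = 3.0*p^3 - 1.0*p^2 + 2.45*p - 8.13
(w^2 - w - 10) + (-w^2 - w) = -2*w - 10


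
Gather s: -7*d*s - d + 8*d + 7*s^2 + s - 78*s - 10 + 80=7*d + 7*s^2 + s*(-7*d - 77) + 70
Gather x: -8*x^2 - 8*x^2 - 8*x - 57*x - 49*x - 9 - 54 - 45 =-16*x^2 - 114*x - 108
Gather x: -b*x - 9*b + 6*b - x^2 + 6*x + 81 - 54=-3*b - x^2 + x*(6 - b) + 27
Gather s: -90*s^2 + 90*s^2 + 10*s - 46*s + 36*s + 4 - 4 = 0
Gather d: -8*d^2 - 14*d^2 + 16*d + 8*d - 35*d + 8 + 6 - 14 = -22*d^2 - 11*d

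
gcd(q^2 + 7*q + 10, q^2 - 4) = q + 2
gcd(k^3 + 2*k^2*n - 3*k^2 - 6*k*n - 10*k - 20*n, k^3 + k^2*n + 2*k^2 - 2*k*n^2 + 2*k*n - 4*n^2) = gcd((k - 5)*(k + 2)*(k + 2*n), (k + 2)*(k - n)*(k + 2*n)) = k^2 + 2*k*n + 2*k + 4*n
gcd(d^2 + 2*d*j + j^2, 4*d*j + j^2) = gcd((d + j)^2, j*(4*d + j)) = 1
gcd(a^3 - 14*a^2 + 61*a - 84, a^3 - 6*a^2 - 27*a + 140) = a^2 - 11*a + 28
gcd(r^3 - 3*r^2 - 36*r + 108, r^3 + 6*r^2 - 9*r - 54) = r^2 + 3*r - 18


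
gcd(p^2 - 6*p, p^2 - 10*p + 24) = p - 6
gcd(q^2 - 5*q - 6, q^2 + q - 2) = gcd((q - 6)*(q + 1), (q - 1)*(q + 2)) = 1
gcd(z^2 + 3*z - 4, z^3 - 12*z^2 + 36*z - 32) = 1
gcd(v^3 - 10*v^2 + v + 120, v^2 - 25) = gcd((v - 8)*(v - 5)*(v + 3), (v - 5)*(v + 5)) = v - 5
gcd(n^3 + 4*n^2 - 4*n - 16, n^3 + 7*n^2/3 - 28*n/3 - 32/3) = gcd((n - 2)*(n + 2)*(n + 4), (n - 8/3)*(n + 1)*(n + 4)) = n + 4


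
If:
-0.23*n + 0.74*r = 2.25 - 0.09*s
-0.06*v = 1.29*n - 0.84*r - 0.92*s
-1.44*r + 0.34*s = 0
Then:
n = 29.8576090180955 - 0.18847028577079*v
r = 8.13185998220113 - 0.0386631068921191*v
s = 34.440818748146 - 0.163749629190151*v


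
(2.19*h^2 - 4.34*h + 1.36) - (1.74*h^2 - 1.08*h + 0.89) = 0.45*h^2 - 3.26*h + 0.47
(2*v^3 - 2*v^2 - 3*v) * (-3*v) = -6*v^4 + 6*v^3 + 9*v^2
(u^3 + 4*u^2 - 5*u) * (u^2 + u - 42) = u^5 + 5*u^4 - 43*u^3 - 173*u^2 + 210*u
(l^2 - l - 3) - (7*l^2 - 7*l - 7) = -6*l^2 + 6*l + 4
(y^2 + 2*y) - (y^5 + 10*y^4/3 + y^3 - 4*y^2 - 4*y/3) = -y^5 - 10*y^4/3 - y^3 + 5*y^2 + 10*y/3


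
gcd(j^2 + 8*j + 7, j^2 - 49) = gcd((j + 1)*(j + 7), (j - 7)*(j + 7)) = j + 7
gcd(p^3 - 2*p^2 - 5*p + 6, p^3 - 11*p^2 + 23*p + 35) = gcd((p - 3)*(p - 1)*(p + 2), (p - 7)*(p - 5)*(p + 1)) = 1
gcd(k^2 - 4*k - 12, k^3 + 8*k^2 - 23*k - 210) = 1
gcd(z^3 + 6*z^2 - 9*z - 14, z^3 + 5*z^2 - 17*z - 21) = z^2 + 8*z + 7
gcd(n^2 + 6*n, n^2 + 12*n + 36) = n + 6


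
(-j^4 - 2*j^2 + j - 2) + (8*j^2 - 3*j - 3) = -j^4 + 6*j^2 - 2*j - 5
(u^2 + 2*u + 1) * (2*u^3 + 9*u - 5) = 2*u^5 + 4*u^4 + 11*u^3 + 13*u^2 - u - 5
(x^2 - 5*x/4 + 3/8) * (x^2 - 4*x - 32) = x^4 - 21*x^3/4 - 213*x^2/8 + 77*x/2 - 12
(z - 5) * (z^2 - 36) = z^3 - 5*z^2 - 36*z + 180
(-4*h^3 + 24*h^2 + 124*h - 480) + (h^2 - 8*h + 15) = -4*h^3 + 25*h^2 + 116*h - 465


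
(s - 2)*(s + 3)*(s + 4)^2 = s^4 + 9*s^3 + 18*s^2 - 32*s - 96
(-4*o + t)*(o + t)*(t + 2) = -4*o^2*t - 8*o^2 - 3*o*t^2 - 6*o*t + t^3 + 2*t^2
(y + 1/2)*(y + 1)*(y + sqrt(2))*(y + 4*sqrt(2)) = y^4 + 3*y^3/2 + 5*sqrt(2)*y^3 + 17*y^2/2 + 15*sqrt(2)*y^2/2 + 5*sqrt(2)*y/2 + 12*y + 4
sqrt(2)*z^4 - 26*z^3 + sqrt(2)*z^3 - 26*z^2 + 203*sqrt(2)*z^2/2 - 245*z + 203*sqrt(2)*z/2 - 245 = (z - 7*sqrt(2))*(z - 7*sqrt(2)/2)*(z - 5*sqrt(2)/2)*(sqrt(2)*z + sqrt(2))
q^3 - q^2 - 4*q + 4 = (q - 2)*(q - 1)*(q + 2)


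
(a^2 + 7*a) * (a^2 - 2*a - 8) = a^4 + 5*a^3 - 22*a^2 - 56*a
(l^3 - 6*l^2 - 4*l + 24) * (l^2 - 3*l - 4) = l^5 - 9*l^4 + 10*l^3 + 60*l^2 - 56*l - 96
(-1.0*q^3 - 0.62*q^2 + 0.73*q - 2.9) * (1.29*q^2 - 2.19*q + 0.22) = -1.29*q^5 + 1.3902*q^4 + 2.0795*q^3 - 5.4761*q^2 + 6.5116*q - 0.638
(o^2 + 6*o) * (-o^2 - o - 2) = -o^4 - 7*o^3 - 8*o^2 - 12*o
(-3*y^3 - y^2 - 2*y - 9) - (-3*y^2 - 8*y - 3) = -3*y^3 + 2*y^2 + 6*y - 6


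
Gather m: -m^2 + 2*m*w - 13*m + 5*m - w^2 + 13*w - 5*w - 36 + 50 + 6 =-m^2 + m*(2*w - 8) - w^2 + 8*w + 20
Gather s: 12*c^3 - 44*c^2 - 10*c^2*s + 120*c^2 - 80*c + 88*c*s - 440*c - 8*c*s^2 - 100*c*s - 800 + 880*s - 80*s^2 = 12*c^3 + 76*c^2 - 520*c + s^2*(-8*c - 80) + s*(-10*c^2 - 12*c + 880) - 800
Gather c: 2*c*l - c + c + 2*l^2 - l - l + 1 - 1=2*c*l + 2*l^2 - 2*l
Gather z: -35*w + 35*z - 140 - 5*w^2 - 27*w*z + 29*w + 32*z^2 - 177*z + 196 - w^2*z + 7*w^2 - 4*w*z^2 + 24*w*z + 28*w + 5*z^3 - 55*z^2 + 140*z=2*w^2 + 22*w + 5*z^3 + z^2*(-4*w - 23) + z*(-w^2 - 3*w - 2) + 56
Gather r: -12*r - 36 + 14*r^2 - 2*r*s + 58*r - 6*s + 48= 14*r^2 + r*(46 - 2*s) - 6*s + 12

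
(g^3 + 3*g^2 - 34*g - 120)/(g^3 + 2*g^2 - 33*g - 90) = (g + 4)/(g + 3)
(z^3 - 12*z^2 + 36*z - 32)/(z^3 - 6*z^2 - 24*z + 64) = (z - 2)/(z + 4)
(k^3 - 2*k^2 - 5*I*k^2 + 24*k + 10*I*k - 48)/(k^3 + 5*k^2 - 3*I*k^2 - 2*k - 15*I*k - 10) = (k^3 - k^2*(2 + 5*I) + 2*k*(12 + 5*I) - 48)/(k^3 + k^2*(5 - 3*I) - k*(2 + 15*I) - 10)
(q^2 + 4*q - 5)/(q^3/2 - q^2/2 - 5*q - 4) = 2*(-q^2 - 4*q + 5)/(-q^3 + q^2 + 10*q + 8)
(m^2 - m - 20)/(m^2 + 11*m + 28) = (m - 5)/(m + 7)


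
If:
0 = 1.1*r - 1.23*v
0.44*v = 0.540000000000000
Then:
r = 1.37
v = 1.23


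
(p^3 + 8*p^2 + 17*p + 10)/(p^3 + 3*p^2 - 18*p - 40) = (p + 1)/(p - 4)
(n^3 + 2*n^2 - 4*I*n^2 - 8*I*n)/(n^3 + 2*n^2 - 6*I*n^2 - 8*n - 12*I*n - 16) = n/(n - 2*I)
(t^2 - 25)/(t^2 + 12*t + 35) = (t - 5)/(t + 7)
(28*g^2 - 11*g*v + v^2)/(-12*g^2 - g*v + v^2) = (-7*g + v)/(3*g + v)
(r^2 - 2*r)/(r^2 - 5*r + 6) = r/(r - 3)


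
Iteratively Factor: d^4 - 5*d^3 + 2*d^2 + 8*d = (d)*(d^3 - 5*d^2 + 2*d + 8) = d*(d + 1)*(d^2 - 6*d + 8) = d*(d - 4)*(d + 1)*(d - 2)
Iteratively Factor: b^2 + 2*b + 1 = (b + 1)*(b + 1)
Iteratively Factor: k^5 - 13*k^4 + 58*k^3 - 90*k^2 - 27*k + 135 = (k - 5)*(k^4 - 8*k^3 + 18*k^2 - 27) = (k - 5)*(k - 3)*(k^3 - 5*k^2 + 3*k + 9) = (k - 5)*(k - 3)^2*(k^2 - 2*k - 3) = (k - 5)*(k - 3)^2*(k + 1)*(k - 3)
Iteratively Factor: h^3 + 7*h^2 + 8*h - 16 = (h + 4)*(h^2 + 3*h - 4) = (h - 1)*(h + 4)*(h + 4)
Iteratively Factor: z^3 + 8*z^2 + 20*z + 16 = (z + 2)*(z^2 + 6*z + 8) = (z + 2)*(z + 4)*(z + 2)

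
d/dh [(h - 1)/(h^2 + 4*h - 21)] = (h^2 + 4*h - 2*(h - 1)*(h + 2) - 21)/(h^2 + 4*h - 21)^2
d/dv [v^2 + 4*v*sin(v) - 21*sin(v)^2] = 4*v*cos(v) + 2*v + 4*sin(v) - 21*sin(2*v)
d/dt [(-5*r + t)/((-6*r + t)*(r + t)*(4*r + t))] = 2*(-77*r^3 - 5*r^2*t + 8*r*t^2 - t^3)/(576*r^6 + 1248*r^5*t + 724*r^4*t^2 + 4*r^3*t^3 - 51*r^2*t^4 - 2*r*t^5 + t^6)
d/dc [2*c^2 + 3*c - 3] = 4*c + 3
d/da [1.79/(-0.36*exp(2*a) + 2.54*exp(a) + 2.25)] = (1.2888*exp(a) - 4.5466)*exp(a)/(-0.36*exp(2*a) + 2.54*exp(a) + 2.25)^2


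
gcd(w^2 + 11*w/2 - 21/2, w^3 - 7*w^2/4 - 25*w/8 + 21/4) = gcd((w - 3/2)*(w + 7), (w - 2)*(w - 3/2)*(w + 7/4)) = w - 3/2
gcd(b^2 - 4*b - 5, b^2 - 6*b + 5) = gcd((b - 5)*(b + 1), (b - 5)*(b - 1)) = b - 5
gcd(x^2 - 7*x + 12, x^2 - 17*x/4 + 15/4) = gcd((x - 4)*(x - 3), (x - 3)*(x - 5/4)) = x - 3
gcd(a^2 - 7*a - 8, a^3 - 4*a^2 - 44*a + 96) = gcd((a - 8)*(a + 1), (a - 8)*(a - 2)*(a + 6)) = a - 8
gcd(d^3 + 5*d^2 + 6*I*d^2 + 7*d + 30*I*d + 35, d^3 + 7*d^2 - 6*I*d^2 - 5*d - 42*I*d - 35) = d - I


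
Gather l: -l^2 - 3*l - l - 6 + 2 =-l^2 - 4*l - 4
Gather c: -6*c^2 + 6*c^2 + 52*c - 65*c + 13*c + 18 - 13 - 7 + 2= 0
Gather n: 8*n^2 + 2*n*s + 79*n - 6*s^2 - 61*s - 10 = 8*n^2 + n*(2*s + 79) - 6*s^2 - 61*s - 10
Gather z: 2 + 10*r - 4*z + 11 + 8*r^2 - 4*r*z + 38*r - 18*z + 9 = 8*r^2 + 48*r + z*(-4*r - 22) + 22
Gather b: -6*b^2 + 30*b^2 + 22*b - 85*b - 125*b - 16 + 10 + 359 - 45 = 24*b^2 - 188*b + 308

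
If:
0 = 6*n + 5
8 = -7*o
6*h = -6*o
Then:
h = 8/7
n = -5/6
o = -8/7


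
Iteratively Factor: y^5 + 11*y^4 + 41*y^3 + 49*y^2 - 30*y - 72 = (y + 3)*(y^4 + 8*y^3 + 17*y^2 - 2*y - 24) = (y + 2)*(y + 3)*(y^3 + 6*y^2 + 5*y - 12) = (y - 1)*(y + 2)*(y + 3)*(y^2 + 7*y + 12) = (y - 1)*(y + 2)*(y + 3)*(y + 4)*(y + 3)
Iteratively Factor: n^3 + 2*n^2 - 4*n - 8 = (n - 2)*(n^2 + 4*n + 4) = (n - 2)*(n + 2)*(n + 2)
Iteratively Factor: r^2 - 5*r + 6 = (r - 2)*(r - 3)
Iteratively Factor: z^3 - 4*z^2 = (z)*(z^2 - 4*z) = z^2*(z - 4)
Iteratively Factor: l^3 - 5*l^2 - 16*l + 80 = (l - 5)*(l^2 - 16) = (l - 5)*(l - 4)*(l + 4)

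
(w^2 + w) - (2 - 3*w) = w^2 + 4*w - 2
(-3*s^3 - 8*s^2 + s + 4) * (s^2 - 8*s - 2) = -3*s^5 + 16*s^4 + 71*s^3 + 12*s^2 - 34*s - 8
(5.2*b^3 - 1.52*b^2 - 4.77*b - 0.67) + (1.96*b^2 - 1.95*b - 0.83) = 5.2*b^3 + 0.44*b^2 - 6.72*b - 1.5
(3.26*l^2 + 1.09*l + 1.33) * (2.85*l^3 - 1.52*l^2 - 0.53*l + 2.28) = 9.291*l^5 - 1.8487*l^4 + 0.4059*l^3 + 4.8335*l^2 + 1.7803*l + 3.0324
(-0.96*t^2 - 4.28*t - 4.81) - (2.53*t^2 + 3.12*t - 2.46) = -3.49*t^2 - 7.4*t - 2.35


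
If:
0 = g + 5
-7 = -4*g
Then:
No Solution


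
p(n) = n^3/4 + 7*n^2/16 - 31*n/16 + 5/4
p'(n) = 3*n^2/4 + 7*n/8 - 31/16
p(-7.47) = -64.07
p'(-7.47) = 33.38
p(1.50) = 0.17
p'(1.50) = 1.06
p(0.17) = 0.93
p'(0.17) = -1.77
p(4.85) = 30.67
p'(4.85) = 19.95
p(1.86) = 0.77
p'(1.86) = 2.28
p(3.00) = 6.12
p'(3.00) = 7.44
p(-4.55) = -4.43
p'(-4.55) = 9.61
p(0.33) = 0.67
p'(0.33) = -1.57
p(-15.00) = -715.00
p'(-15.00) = 153.69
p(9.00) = 201.50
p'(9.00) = 66.69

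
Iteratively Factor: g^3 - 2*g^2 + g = (g - 1)*(g^2 - g) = (g - 1)^2*(g)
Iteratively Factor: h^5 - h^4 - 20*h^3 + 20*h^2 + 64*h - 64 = (h + 2)*(h^4 - 3*h^3 - 14*h^2 + 48*h - 32) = (h - 1)*(h + 2)*(h^3 - 2*h^2 - 16*h + 32) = (h - 1)*(h + 2)*(h + 4)*(h^2 - 6*h + 8) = (h - 2)*(h - 1)*(h + 2)*(h + 4)*(h - 4)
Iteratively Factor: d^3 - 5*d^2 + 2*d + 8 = (d - 2)*(d^2 - 3*d - 4) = (d - 4)*(d - 2)*(d + 1)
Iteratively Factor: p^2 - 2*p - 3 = (p - 3)*(p + 1)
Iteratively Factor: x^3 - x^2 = (x)*(x^2 - x) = x*(x - 1)*(x)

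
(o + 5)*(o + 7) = o^2 + 12*o + 35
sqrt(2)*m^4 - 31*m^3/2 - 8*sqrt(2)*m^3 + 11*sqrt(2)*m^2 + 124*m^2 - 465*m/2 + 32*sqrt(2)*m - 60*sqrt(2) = (m - 5)*(m - 3)*(m - 8*sqrt(2))*(sqrt(2)*m + 1/2)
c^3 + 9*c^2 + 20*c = c*(c + 4)*(c + 5)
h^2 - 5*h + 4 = (h - 4)*(h - 1)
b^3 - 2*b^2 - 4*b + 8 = (b - 2)^2*(b + 2)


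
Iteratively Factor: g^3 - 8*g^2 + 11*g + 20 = (g - 5)*(g^2 - 3*g - 4) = (g - 5)*(g - 4)*(g + 1)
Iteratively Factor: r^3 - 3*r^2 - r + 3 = (r - 3)*(r^2 - 1) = (r - 3)*(r + 1)*(r - 1)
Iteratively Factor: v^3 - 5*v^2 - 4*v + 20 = (v - 5)*(v^2 - 4) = (v - 5)*(v + 2)*(v - 2)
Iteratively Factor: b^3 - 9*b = (b - 3)*(b^2 + 3*b) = (b - 3)*(b + 3)*(b)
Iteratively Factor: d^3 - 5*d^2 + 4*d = (d - 4)*(d^2 - d) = (d - 4)*(d - 1)*(d)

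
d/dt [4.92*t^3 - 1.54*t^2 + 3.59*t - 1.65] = 14.76*t^2 - 3.08*t + 3.59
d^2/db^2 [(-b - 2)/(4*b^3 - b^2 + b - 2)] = 2*(-(b + 2)*(12*b^2 - 2*b + 1)^2 + (12*b^2 - 2*b + (b + 2)*(12*b - 1) + 1)*(4*b^3 - b^2 + b - 2))/(4*b^3 - b^2 + b - 2)^3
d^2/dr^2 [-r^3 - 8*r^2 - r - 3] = -6*r - 16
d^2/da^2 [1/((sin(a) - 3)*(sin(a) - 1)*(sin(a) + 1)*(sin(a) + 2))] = (16*sin(a)^8 - 23*sin(a)^7 - 95*sin(a)^6 + 106*sin(a)^5 + 212*sin(a)^4 - 83*sin(a)^3 - 47*sin(a)^2 - 86)/((sin(a) - 3)^3*(sin(a) + 2)^3*cos(a)^6)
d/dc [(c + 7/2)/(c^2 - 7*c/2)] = (-4*c^2 - 28*c + 49)/(c^2*(4*c^2 - 28*c + 49))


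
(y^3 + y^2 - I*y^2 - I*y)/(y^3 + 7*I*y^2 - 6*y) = (y^2 + y - I*y - I)/(y^2 + 7*I*y - 6)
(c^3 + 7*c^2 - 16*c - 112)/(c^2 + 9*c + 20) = (c^2 + 3*c - 28)/(c + 5)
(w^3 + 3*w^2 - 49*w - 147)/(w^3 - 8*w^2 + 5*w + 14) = (w^2 + 10*w + 21)/(w^2 - w - 2)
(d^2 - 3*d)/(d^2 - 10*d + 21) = d/(d - 7)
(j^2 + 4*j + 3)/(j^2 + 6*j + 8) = (j^2 + 4*j + 3)/(j^2 + 6*j + 8)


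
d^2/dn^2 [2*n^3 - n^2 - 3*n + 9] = 12*n - 2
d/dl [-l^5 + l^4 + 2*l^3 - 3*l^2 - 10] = l*(-5*l^3 + 4*l^2 + 6*l - 6)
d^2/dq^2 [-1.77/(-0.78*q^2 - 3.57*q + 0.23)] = (-2.153736*q^2 - 9.857484*q + 1.77*(1.56*q + 3.57)*(3.12*q + 7.14) + 0.635076)/(0.78*q^2 + 3.57*q - 0.23)^3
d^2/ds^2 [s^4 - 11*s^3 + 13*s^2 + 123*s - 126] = 12*s^2 - 66*s + 26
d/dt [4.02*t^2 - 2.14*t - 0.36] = 8.04*t - 2.14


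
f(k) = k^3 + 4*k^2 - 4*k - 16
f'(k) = 3*k^2 + 8*k - 4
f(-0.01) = -15.96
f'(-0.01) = -4.08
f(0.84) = -15.94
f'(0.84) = 4.84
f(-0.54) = -12.83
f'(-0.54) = -7.45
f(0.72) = -16.43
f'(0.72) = 3.32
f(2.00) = 0.00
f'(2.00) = 24.00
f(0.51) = -16.87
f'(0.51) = 0.86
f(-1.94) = -0.49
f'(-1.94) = -8.23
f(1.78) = -4.81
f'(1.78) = 19.75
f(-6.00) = -64.00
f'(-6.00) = 56.00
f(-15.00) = -2431.00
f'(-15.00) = 551.00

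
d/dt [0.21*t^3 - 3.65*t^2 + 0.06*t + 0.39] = 0.63*t^2 - 7.3*t + 0.06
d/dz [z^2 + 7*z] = 2*z + 7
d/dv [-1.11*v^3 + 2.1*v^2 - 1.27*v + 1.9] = -3.33*v^2 + 4.2*v - 1.27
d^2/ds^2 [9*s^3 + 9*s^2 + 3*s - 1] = 54*s + 18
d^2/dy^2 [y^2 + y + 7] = 2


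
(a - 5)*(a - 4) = a^2 - 9*a + 20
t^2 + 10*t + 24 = (t + 4)*(t + 6)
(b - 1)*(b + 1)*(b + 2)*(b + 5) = b^4 + 7*b^3 + 9*b^2 - 7*b - 10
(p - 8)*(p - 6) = p^2 - 14*p + 48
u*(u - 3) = u^2 - 3*u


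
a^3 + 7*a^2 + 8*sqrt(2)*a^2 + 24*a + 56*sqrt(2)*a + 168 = (a + 7)*(a + 2*sqrt(2))*(a + 6*sqrt(2))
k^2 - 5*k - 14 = (k - 7)*(k + 2)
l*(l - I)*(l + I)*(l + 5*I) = l^4 + 5*I*l^3 + l^2 + 5*I*l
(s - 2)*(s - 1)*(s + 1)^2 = s^4 - s^3 - 3*s^2 + s + 2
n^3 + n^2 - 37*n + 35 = (n - 5)*(n - 1)*(n + 7)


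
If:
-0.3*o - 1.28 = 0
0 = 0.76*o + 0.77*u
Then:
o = -4.27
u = 4.21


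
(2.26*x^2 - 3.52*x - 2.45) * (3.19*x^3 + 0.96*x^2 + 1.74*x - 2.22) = 7.2094*x^5 - 9.0592*x^4 - 7.2623*x^3 - 13.494*x^2 + 3.5514*x + 5.439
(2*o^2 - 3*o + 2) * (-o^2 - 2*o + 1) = -2*o^4 - o^3 + 6*o^2 - 7*o + 2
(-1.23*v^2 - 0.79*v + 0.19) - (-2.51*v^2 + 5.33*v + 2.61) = 1.28*v^2 - 6.12*v - 2.42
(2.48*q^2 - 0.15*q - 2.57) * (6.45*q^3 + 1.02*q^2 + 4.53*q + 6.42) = 15.996*q^5 + 1.5621*q^4 - 5.4951*q^3 + 12.6207*q^2 - 12.6051*q - 16.4994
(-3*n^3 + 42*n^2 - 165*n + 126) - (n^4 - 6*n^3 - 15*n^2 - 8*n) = -n^4 + 3*n^3 + 57*n^2 - 157*n + 126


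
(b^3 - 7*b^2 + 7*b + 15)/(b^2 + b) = b - 8 + 15/b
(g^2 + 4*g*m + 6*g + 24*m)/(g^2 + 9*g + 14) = (g^2 + 4*g*m + 6*g + 24*m)/(g^2 + 9*g + 14)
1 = 1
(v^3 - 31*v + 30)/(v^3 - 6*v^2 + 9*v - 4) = (v^2 + v - 30)/(v^2 - 5*v + 4)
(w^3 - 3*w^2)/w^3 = (w - 3)/w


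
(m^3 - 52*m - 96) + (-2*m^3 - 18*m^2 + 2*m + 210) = -m^3 - 18*m^2 - 50*m + 114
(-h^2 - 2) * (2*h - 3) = -2*h^3 + 3*h^2 - 4*h + 6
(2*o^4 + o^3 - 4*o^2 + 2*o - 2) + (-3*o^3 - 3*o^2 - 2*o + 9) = 2*o^4 - 2*o^3 - 7*o^2 + 7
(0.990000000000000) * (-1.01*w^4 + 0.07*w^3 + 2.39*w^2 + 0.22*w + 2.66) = -0.9999*w^4 + 0.0693*w^3 + 2.3661*w^2 + 0.2178*w + 2.6334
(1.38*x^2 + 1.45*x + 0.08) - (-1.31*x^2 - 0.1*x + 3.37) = 2.69*x^2 + 1.55*x - 3.29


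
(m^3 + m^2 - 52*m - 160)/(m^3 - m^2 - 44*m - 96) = (m + 5)/(m + 3)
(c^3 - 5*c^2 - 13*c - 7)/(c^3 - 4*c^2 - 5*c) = (c^2 - 6*c - 7)/(c*(c - 5))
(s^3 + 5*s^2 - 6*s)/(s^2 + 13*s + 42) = s*(s - 1)/(s + 7)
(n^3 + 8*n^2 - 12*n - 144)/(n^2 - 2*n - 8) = (n^2 + 12*n + 36)/(n + 2)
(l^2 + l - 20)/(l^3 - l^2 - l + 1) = (l^2 + l - 20)/(l^3 - l^2 - l + 1)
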